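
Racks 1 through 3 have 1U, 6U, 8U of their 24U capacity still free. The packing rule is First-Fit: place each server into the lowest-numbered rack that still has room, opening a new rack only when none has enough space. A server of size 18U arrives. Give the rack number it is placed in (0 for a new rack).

No rack has ≥ 18U free, so a new rack is opened.

0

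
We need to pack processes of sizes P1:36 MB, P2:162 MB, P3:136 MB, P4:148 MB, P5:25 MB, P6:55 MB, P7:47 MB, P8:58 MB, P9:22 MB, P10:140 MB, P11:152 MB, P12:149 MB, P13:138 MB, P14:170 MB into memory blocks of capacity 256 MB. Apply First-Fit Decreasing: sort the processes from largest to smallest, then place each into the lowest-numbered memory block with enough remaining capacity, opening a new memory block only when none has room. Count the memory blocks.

Sorted descending: 170, 162, 152, 149, 148, 140, 138, 136, 58, 55, 47, 36, 25, 22.
memory block 1: place 170 MB, 86 MB left
memory block 2: place 162 MB, 94 MB left
memory block 3: place 152 MB, 104 MB left
memory block 4: place 149 MB, 107 MB left
memory block 5: place 148 MB, 108 MB left
memory block 6: place 140 MB, 116 MB left
memory block 7: place 138 MB, 118 MB left
memory block 8: place 136 MB, 120 MB left
memory block 1: place 58 MB, 28 MB left
memory block 2: place 55 MB, 39 MB left
memory block 3: place 47 MB, 57 MB left
memory block 2: place 36 MB, 3 MB left
memory block 1: place 25 MB, 3 MB left
memory block 3: place 22 MB, 35 MB left

8 memory blocks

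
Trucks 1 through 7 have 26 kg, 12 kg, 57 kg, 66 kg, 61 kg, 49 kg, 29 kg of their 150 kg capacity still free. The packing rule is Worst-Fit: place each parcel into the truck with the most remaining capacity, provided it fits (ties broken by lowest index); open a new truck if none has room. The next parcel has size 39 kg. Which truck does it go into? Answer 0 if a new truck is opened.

Trucks with room: truck 3 (57 kg), truck 4 (66 kg), truck 5 (61 kg), truck 6 (49 kg).
Most room is truck 4 with 66 kg free.

4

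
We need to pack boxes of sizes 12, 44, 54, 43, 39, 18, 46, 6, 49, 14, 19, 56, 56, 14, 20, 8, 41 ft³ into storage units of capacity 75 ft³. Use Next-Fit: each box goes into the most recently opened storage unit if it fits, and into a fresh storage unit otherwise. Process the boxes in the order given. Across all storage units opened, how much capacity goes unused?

136

Put 12 ft³ in storage unit 1; 63 ft³ remain.
Put 44 ft³ in storage unit 1; 19 ft³ remain.
Put 54 ft³ in storage unit 2; 21 ft³ remain.
Put 43 ft³ in storage unit 3; 32 ft³ remain.
Put 39 ft³ in storage unit 4; 36 ft³ remain.
Put 18 ft³ in storage unit 4; 18 ft³ remain.
Put 46 ft³ in storage unit 5; 29 ft³ remain.
Put 6 ft³ in storage unit 5; 23 ft³ remain.
Put 49 ft³ in storage unit 6; 26 ft³ remain.
Put 14 ft³ in storage unit 6; 12 ft³ remain.
Put 19 ft³ in storage unit 7; 56 ft³ remain.
Put 56 ft³ in storage unit 7; 0 ft³ remain.
Put 56 ft³ in storage unit 8; 19 ft³ remain.
Put 14 ft³ in storage unit 8; 5 ft³ remain.
Put 20 ft³ in storage unit 9; 55 ft³ remain.
Put 8 ft³ in storage unit 9; 47 ft³ remain.
Put 41 ft³ in storage unit 9; 6 ft³ remain.
9 storage units × 75 ft³ = 675 ft³; used 539 ft³; unused 136 ft³.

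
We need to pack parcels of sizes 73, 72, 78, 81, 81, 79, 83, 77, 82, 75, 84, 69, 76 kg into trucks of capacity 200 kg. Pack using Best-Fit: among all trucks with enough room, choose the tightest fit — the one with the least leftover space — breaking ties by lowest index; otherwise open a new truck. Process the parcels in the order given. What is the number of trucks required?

truck 1: place 73 kg, 127 kg left
truck 1: place 72 kg, 55 kg left
truck 2: place 78 kg, 122 kg left
truck 2: place 81 kg, 41 kg left
truck 3: place 81 kg, 119 kg left
truck 3: place 79 kg, 40 kg left
truck 4: place 83 kg, 117 kg left
truck 4: place 77 kg, 40 kg left
truck 5: place 82 kg, 118 kg left
truck 5: place 75 kg, 43 kg left
truck 6: place 84 kg, 116 kg left
truck 6: place 69 kg, 47 kg left
truck 7: place 76 kg, 124 kg left

7 trucks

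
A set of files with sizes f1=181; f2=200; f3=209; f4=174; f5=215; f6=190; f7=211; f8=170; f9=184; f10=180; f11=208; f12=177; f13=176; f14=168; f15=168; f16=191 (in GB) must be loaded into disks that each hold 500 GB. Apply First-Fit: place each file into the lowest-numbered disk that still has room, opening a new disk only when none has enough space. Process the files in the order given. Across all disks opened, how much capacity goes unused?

998

Put f1 (181 GB) in disk 1; 319 GB remain.
Put f2 (200 GB) in disk 1; 119 GB remain.
Put f3 (209 GB) in disk 2; 291 GB remain.
Put f4 (174 GB) in disk 2; 117 GB remain.
Put f5 (215 GB) in disk 3; 285 GB remain.
Put f6 (190 GB) in disk 3; 95 GB remain.
Put f7 (211 GB) in disk 4; 289 GB remain.
Put f8 (170 GB) in disk 4; 119 GB remain.
Put f9 (184 GB) in disk 5; 316 GB remain.
Put f10 (180 GB) in disk 5; 136 GB remain.
Put f11 (208 GB) in disk 6; 292 GB remain.
Put f12 (177 GB) in disk 6; 115 GB remain.
Put f13 (176 GB) in disk 7; 324 GB remain.
Put f14 (168 GB) in disk 7; 156 GB remain.
Put f15 (168 GB) in disk 8; 332 GB remain.
Put f16 (191 GB) in disk 8; 141 GB remain.
8 disks × 500 GB = 4000 GB; used 3002 GB; unused 998 GB.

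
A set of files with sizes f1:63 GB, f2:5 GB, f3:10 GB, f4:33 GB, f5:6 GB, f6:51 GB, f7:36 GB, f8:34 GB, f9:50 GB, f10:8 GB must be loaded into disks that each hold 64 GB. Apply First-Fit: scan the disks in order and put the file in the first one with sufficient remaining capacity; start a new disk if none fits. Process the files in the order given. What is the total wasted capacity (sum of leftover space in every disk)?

88

disk 1: place f1 (63 GB), 1 GB left
disk 2: place f2 (5 GB), 59 GB left
disk 2: place f3 (10 GB), 49 GB left
disk 2: place f4 (33 GB), 16 GB left
disk 2: place f5 (6 GB), 10 GB left
disk 3: place f6 (51 GB), 13 GB left
disk 4: place f7 (36 GB), 28 GB left
disk 5: place f8 (34 GB), 30 GB left
disk 6: place f9 (50 GB), 14 GB left
disk 2: place f10 (8 GB), 2 GB left
6 disks × 64 GB = 384 GB; used 296 GB; unused 88 GB.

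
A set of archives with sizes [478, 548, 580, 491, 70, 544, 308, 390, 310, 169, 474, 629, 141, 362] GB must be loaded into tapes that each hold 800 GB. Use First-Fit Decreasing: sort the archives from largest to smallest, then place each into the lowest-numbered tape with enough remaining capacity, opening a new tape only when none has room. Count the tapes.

8

Sorted descending: 629, 580, 548, 544, 491, 478, 474, 390, 362, 310, 308, 169, 141, 70.
tape 1: place 629 GB, 171 GB left
tape 2: place 580 GB, 220 GB left
tape 3: place 548 GB, 252 GB left
tape 4: place 544 GB, 256 GB left
tape 5: place 491 GB, 309 GB left
tape 6: place 478 GB, 322 GB left
tape 7: place 474 GB, 326 GB left
tape 8: place 390 GB, 410 GB left
tape 8: place 362 GB, 48 GB left
tape 6: place 310 GB, 12 GB left
tape 5: place 308 GB, 1 GB left
tape 1: place 169 GB, 2 GB left
tape 2: place 141 GB, 79 GB left
tape 2: place 70 GB, 9 GB left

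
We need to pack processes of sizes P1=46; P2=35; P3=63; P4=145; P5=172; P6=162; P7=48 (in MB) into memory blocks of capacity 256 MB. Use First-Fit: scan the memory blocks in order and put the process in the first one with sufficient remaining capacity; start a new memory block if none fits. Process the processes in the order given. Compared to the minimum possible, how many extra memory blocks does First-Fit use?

First-Fit: [46,35,63,48] [145] [172] [162] → 4 memory blocks.
Total size 671 MB; any packing needs at least ⌈671/256⌉ = 3 memory blocks.
An optimal packing achieves that bound: [172,63] [162,48,46] [145,35] → 3 memory blocks.
Excess: 4 − 3 = 1.

1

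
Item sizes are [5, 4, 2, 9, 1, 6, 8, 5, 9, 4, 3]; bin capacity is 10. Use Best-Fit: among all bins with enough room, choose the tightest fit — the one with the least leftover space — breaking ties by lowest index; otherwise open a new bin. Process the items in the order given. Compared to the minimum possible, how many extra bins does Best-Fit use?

Best-Fit: [5,4,1] [2,6] [9] [8] [5,4] [9] [3] → 7 bins.
Total size 56; any packing needs at least ⌈56/10⌉ = 6 bins.
An optimal packing achieves that bound: [9,1] [9] [8,2] [6,4] [5,5] [4,3] → 6 bins.
Excess: 7 − 6 = 1.

1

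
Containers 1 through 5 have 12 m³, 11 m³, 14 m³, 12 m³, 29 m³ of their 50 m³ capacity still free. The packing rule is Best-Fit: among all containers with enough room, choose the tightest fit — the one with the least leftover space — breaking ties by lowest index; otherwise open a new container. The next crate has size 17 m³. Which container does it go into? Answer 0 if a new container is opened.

Containers with room: container 5 (29 m³).
Tightest fit is container 5 with 29 m³ free.

5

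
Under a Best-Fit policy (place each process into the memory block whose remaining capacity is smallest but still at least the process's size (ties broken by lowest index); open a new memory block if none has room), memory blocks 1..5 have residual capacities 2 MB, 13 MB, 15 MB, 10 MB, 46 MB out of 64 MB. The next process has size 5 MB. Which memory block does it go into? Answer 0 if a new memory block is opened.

Memory blocks with room: memory block 2 (13 MB), memory block 3 (15 MB), memory block 4 (10 MB), memory block 5 (46 MB).
Tightest fit is memory block 4 with 10 MB free.

4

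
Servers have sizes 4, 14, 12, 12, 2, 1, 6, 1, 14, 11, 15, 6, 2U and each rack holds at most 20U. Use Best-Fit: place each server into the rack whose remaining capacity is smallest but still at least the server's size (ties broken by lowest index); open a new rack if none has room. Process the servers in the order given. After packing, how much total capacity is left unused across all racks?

20

4U → rack 1 (remaining 16U)
14U → rack 1 (remaining 2U)
12U → rack 2 (remaining 8U)
12U → rack 3 (remaining 8U)
2U → rack 1 (remaining 0U)
1U → rack 2 (remaining 7U)
6U → rack 2 (remaining 1U)
1U → rack 2 (remaining 0U)
14U → rack 4 (remaining 6U)
11U → rack 5 (remaining 9U)
15U → rack 6 (remaining 5U)
6U → rack 4 (remaining 0U)
2U → rack 6 (remaining 3U)
6 racks × 20U = 120U; used 100U; unused 20U.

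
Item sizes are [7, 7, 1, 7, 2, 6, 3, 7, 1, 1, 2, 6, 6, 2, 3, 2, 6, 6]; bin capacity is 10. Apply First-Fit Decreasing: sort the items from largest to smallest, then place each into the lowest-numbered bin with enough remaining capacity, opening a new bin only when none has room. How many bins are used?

Sorted descending: 7, 7, 7, 7, 6, 6, 6, 6, 6, 3, 3, 2, 2, 2, 2, 1, 1, 1.
Put 7 in bin 1; 3 remain.
Put 7 in bin 2; 3 remain.
Put 7 in bin 3; 3 remain.
Put 7 in bin 4; 3 remain.
Put 6 in bin 5; 4 remain.
Put 6 in bin 6; 4 remain.
Put 6 in bin 7; 4 remain.
Put 6 in bin 8; 4 remain.
Put 6 in bin 9; 4 remain.
Put 3 in bin 1; 0 remain.
Put 3 in bin 2; 0 remain.
Put 2 in bin 3; 1 remain.
Put 2 in bin 4; 1 remain.
Put 2 in bin 5; 2 remain.
Put 2 in bin 5; 0 remain.
Put 1 in bin 3; 0 remain.
Put 1 in bin 4; 0 remain.
Put 1 in bin 6; 3 remain.
Final bins: [7,3] [7,3] [7,2,1] [7,2,1] [6,2,2] [6,1] [6] [6] [6].

9 bins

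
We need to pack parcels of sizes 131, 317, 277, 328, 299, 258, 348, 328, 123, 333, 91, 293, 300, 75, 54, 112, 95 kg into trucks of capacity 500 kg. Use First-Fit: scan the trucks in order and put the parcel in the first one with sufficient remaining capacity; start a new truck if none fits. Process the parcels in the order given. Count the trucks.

131 kg → truck 1 (remaining 369 kg)
317 kg → truck 1 (remaining 52 kg)
277 kg → truck 2 (remaining 223 kg)
328 kg → truck 3 (remaining 172 kg)
299 kg → truck 4 (remaining 201 kg)
258 kg → truck 5 (remaining 242 kg)
348 kg → truck 6 (remaining 152 kg)
328 kg → truck 7 (remaining 172 kg)
123 kg → truck 2 (remaining 100 kg)
333 kg → truck 8 (remaining 167 kg)
91 kg → truck 2 (remaining 9 kg)
293 kg → truck 9 (remaining 207 kg)
300 kg → truck 10 (remaining 200 kg)
75 kg → truck 3 (remaining 97 kg)
54 kg → truck 3 (remaining 43 kg)
112 kg → truck 4 (remaining 89 kg)
95 kg → truck 5 (remaining 147 kg)
Final trucks: [131,317] [277,123,91] [328,75,54] [299,112] [258,95] [348] [328] [333] [293] [300].

10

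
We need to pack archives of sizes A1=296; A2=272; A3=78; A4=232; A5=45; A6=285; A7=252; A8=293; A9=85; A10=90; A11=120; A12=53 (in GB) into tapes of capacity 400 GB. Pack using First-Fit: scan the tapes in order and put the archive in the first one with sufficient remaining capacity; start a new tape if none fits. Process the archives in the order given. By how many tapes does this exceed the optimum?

0

First-Fit: [296,78] [272,45,53] [232,85] [285,90] [252,120] [293] → 6 tapes.
Total size 2101 GB; any packing needs at least ⌈2101/400⌉ = 6 tapes.
So 6 is already optimal.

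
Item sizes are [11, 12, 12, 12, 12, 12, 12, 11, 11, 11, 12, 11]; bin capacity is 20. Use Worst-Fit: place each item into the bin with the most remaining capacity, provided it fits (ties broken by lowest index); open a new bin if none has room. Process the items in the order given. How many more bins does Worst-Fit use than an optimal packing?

0

Worst-Fit: [11] [12] [12] [12] [12] [12] [12] [11] [11] [11] [12] [11] → 12 bins.
12 items exceed 10 (half the capacity), and no two of those can share a bin, so at least 12 bins are needed.
So 12 is already optimal.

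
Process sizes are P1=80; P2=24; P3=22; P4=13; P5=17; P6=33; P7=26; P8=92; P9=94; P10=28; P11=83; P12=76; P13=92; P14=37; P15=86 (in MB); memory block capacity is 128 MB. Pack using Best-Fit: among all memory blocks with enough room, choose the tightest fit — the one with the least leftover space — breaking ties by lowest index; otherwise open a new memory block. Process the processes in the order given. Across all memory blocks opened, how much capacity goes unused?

P1 (80 MB) → memory block 1 (remaining 48 MB)
P2 (24 MB) → memory block 1 (remaining 24 MB)
P3 (22 MB) → memory block 1 (remaining 2 MB)
P4 (13 MB) → memory block 2 (remaining 115 MB)
P5 (17 MB) → memory block 2 (remaining 98 MB)
P6 (33 MB) → memory block 2 (remaining 65 MB)
P7 (26 MB) → memory block 2 (remaining 39 MB)
P8 (92 MB) → memory block 3 (remaining 36 MB)
P9 (94 MB) → memory block 4 (remaining 34 MB)
P10 (28 MB) → memory block 4 (remaining 6 MB)
P11 (83 MB) → memory block 5 (remaining 45 MB)
P12 (76 MB) → memory block 6 (remaining 52 MB)
P13 (92 MB) → memory block 7 (remaining 36 MB)
P14 (37 MB) → memory block 2 (remaining 2 MB)
P15 (86 MB) → memory block 8 (remaining 42 MB)
8 memory blocks × 128 MB = 1024 MB; used 803 MB; unused 221 MB.

221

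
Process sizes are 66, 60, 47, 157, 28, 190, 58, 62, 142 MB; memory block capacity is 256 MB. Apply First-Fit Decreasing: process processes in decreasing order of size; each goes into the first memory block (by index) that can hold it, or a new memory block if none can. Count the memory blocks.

Sorted descending: 190, 157, 142, 66, 62, 60, 58, 47, 28.
190 MB → memory block 1 (remaining 66 MB)
157 MB → memory block 2 (remaining 99 MB)
142 MB → memory block 3 (remaining 114 MB)
66 MB → memory block 1 (remaining 0 MB)
62 MB → memory block 2 (remaining 37 MB)
60 MB → memory block 3 (remaining 54 MB)
58 MB → memory block 4 (remaining 198 MB)
47 MB → memory block 3 (remaining 7 MB)
28 MB → memory block 2 (remaining 9 MB)
Final memory blocks: [190,66] [157,62,28] [142,60,47] [58].

4 memory blocks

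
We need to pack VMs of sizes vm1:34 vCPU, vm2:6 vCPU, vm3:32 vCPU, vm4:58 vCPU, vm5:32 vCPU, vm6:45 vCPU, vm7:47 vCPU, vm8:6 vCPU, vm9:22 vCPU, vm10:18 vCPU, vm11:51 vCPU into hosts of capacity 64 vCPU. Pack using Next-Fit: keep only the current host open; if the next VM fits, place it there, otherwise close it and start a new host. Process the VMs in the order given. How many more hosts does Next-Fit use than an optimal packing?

Next-Fit: [34,6] [32] [58] [32] [45] [47,6] [22,18] [51] → 8 hosts.
Total size 351 vCPU; any packing needs at least ⌈351/64⌉ = 6 hosts.
An optimal packing achieves that bound: [58,6] [51,6] [47] [45,18] [34,22] [32,32] → 6 hosts.
Excess: 8 − 6 = 2.

2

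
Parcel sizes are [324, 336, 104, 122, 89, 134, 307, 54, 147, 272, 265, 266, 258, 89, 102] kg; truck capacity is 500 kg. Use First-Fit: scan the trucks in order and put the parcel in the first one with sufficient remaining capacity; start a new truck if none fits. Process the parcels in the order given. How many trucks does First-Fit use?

8

324 kg → truck 1 (remaining 176 kg)
336 kg → truck 2 (remaining 164 kg)
104 kg → truck 1 (remaining 72 kg)
122 kg → truck 2 (remaining 42 kg)
89 kg → truck 3 (remaining 411 kg)
134 kg → truck 3 (remaining 277 kg)
307 kg → truck 4 (remaining 193 kg)
54 kg → truck 1 (remaining 18 kg)
147 kg → truck 3 (remaining 130 kg)
272 kg → truck 5 (remaining 228 kg)
265 kg → truck 6 (remaining 235 kg)
266 kg → truck 7 (remaining 234 kg)
258 kg → truck 8 (remaining 242 kg)
89 kg → truck 3 (remaining 41 kg)
102 kg → truck 4 (remaining 91 kg)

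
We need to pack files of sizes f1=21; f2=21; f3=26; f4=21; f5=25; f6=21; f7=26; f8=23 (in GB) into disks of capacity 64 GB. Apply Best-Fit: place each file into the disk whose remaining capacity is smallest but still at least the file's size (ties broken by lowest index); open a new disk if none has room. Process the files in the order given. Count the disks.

disk 1: place f1 (21 GB), 43 GB left
disk 1: place f2 (21 GB), 22 GB left
disk 2: place f3 (26 GB), 38 GB left
disk 1: place f4 (21 GB), 1 GB left
disk 2: place f5 (25 GB), 13 GB left
disk 3: place f6 (21 GB), 43 GB left
disk 3: place f7 (26 GB), 17 GB left
disk 4: place f8 (23 GB), 41 GB left
Final disks: [21,21,21] [26,25] [21,26] [23].

4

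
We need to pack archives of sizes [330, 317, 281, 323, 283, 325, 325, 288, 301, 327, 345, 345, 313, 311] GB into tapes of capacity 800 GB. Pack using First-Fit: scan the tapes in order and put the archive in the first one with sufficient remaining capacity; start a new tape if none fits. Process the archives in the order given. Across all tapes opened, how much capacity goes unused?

Put 330 GB in tape 1; 470 GB remain.
Put 317 GB in tape 1; 153 GB remain.
Put 281 GB in tape 2; 519 GB remain.
Put 323 GB in tape 2; 196 GB remain.
Put 283 GB in tape 3; 517 GB remain.
Put 325 GB in tape 3; 192 GB remain.
Put 325 GB in tape 4; 475 GB remain.
Put 288 GB in tape 4; 187 GB remain.
Put 301 GB in tape 5; 499 GB remain.
Put 327 GB in tape 5; 172 GB remain.
Put 345 GB in tape 6; 455 GB remain.
Put 345 GB in tape 6; 110 GB remain.
Put 313 GB in tape 7; 487 GB remain.
Put 311 GB in tape 7; 176 GB remain.
7 tapes × 800 GB = 5600 GB; used 4414 GB; unused 1186 GB.

1186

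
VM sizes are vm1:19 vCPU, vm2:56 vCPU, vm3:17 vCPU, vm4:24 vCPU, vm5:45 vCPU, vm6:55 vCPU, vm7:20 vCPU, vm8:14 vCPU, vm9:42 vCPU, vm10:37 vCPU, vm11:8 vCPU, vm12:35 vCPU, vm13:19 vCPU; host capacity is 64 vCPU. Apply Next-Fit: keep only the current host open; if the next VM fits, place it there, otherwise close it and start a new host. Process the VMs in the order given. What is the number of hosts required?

Put vm1 (19 vCPU) in host 1; 45 vCPU remain.
Put vm2 (56 vCPU) in host 2; 8 vCPU remain.
Put vm3 (17 vCPU) in host 3; 47 vCPU remain.
Put vm4 (24 vCPU) in host 3; 23 vCPU remain.
Put vm5 (45 vCPU) in host 4; 19 vCPU remain.
Put vm6 (55 vCPU) in host 5; 9 vCPU remain.
Put vm7 (20 vCPU) in host 6; 44 vCPU remain.
Put vm8 (14 vCPU) in host 6; 30 vCPU remain.
Put vm9 (42 vCPU) in host 7; 22 vCPU remain.
Put vm10 (37 vCPU) in host 8; 27 vCPU remain.
Put vm11 (8 vCPU) in host 8; 19 vCPU remain.
Put vm12 (35 vCPU) in host 9; 29 vCPU remain.
Put vm13 (19 vCPU) in host 9; 10 vCPU remain.

9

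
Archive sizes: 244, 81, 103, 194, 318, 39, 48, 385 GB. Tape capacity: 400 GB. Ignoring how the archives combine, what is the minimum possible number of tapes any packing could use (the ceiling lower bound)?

Total size = 244 + 81 + 103 + 194 + 318 + 39 + 48 + 385 = 1412 GB.
⌈1412 / 400⌉ = 4.

4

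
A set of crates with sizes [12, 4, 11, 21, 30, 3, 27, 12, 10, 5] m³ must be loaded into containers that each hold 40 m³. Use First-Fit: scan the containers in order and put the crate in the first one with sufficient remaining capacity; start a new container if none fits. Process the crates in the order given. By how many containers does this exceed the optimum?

0

First-Fit: [12,4,11,3,10] [21,12,5] [30] [27] → 4 containers.
Total size 135 m³; any packing needs at least ⌈135/40⌉ = 4 containers.
So 4 is already optimal.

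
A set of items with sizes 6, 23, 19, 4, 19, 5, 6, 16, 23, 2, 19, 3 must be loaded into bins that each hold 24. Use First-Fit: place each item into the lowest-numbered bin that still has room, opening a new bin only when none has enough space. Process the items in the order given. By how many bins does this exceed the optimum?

First-Fit: [6,4,5,6,2] [23] [19,3] [19] [16] [23] [19] → 7 bins.
Total size 145; any packing needs at least ⌈145/24⌉ = 7 bins.
So 7 is already optimal.

0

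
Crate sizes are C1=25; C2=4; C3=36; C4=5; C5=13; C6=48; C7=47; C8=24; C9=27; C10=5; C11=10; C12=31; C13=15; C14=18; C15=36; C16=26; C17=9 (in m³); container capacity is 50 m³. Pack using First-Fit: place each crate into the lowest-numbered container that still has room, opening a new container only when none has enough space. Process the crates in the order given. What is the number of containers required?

C1 (25 m³) → container 1 (remaining 25 m³)
C2 (4 m³) → container 1 (remaining 21 m³)
C3 (36 m³) → container 2 (remaining 14 m³)
C4 (5 m³) → container 1 (remaining 16 m³)
C5 (13 m³) → container 1 (remaining 3 m³)
C6 (48 m³) → container 3 (remaining 2 m³)
C7 (47 m³) → container 4 (remaining 3 m³)
C8 (24 m³) → container 5 (remaining 26 m³)
C9 (27 m³) → container 6 (remaining 23 m³)
C10 (5 m³) → container 2 (remaining 9 m³)
C11 (10 m³) → container 5 (remaining 16 m³)
C12 (31 m³) → container 7 (remaining 19 m³)
C13 (15 m³) → container 5 (remaining 1 m³)
C14 (18 m³) → container 6 (remaining 5 m³)
C15 (36 m³) → container 8 (remaining 14 m³)
C16 (26 m³) → container 9 (remaining 24 m³)
C17 (9 m³) → container 2 (remaining 0 m³)

9 containers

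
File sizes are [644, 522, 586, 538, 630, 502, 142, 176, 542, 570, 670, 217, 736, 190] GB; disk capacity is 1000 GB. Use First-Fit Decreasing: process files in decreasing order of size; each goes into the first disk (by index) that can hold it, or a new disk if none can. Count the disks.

Sorted descending: 736, 670, 644, 630, 586, 570, 542, 538, 522, 502, 217, 190, 176, 142.
Put 736 GB in disk 1; 264 GB remain.
Put 670 GB in disk 2; 330 GB remain.
Put 644 GB in disk 3; 356 GB remain.
Put 630 GB in disk 4; 370 GB remain.
Put 586 GB in disk 5; 414 GB remain.
Put 570 GB in disk 6; 430 GB remain.
Put 542 GB in disk 7; 458 GB remain.
Put 538 GB in disk 8; 462 GB remain.
Put 522 GB in disk 9; 478 GB remain.
Put 502 GB in disk 10; 498 GB remain.
Put 217 GB in disk 1; 47 GB remain.
Put 190 GB in disk 2; 140 GB remain.
Put 176 GB in disk 3; 180 GB remain.
Put 142 GB in disk 3; 38 GB remain.

10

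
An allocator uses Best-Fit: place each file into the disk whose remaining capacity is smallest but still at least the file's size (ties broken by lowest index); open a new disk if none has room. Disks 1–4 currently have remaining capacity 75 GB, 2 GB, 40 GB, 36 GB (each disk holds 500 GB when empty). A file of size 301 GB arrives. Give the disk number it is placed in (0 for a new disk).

No disk has ≥ 301 GB free, so a new disk is opened.

0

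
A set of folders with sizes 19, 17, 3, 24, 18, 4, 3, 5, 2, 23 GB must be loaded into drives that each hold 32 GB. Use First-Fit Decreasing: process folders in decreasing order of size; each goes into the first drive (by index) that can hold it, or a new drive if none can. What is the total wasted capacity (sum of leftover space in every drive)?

42

Sorted descending: 24, 23, 19, 18, 17, 5, 4, 3, 3, 2.
24 GB → drive 1 (remaining 8 GB)
23 GB → drive 2 (remaining 9 GB)
19 GB → drive 3 (remaining 13 GB)
18 GB → drive 4 (remaining 14 GB)
17 GB → drive 5 (remaining 15 GB)
5 GB → drive 1 (remaining 3 GB)
4 GB → drive 2 (remaining 5 GB)
3 GB → drive 1 (remaining 0 GB)
3 GB → drive 2 (remaining 2 GB)
2 GB → drive 2 (remaining 0 GB)
5 drives × 32 GB = 160 GB; used 118 GB; unused 42 GB.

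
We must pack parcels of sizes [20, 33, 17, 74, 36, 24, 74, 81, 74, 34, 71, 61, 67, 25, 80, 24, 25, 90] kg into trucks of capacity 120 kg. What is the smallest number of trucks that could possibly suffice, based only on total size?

8 trucks

Total size = 20 + 33 + 17 + 74 + 36 + 24 + 74 + 81 + 74 + 34 + 71 + 61 + 67 + 25 + 80 + 24 + 25 + 90 = 910 kg.
⌈910 / 120⌉ = 8.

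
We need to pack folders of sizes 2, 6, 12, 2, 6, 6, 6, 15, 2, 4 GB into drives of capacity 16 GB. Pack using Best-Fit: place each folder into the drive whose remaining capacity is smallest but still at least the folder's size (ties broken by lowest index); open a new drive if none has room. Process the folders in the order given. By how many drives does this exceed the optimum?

0

Best-Fit: [2,6,6,2] [12,2] [6,6,4] [15] → 4 drives.
Total size 61 GB; any packing needs at least ⌈61/16⌉ = 4 drives.
So 4 is already optimal.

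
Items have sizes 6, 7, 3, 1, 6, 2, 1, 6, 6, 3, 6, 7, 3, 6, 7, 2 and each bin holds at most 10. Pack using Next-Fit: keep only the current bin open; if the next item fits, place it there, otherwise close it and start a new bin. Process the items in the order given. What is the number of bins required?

bin 1: place 6, 4 left
bin 2: place 7, 3 left
bin 2: place 3, 0 left
bin 3: place 1, 9 left
bin 3: place 6, 3 left
bin 3: place 2, 1 left
bin 3: place 1, 0 left
bin 4: place 6, 4 left
bin 5: place 6, 4 left
bin 5: place 3, 1 left
bin 6: place 6, 4 left
bin 7: place 7, 3 left
bin 7: place 3, 0 left
bin 8: place 6, 4 left
bin 9: place 7, 3 left
bin 9: place 2, 1 left
Final bins: [6] [7,3] [1,6,2,1] [6] [6,3] [6] [7,3] [6] [7,2].

9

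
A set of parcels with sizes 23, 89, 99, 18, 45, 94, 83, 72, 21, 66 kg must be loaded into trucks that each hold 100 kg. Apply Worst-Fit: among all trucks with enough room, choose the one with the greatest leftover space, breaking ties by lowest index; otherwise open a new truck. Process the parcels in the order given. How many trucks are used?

7 trucks

truck 1: place 23 kg, 77 kg left
truck 2: place 89 kg, 11 kg left
truck 3: place 99 kg, 1 kg left
truck 1: place 18 kg, 59 kg left
truck 1: place 45 kg, 14 kg left
truck 4: place 94 kg, 6 kg left
truck 5: place 83 kg, 17 kg left
truck 6: place 72 kg, 28 kg left
truck 6: place 21 kg, 7 kg left
truck 7: place 66 kg, 34 kg left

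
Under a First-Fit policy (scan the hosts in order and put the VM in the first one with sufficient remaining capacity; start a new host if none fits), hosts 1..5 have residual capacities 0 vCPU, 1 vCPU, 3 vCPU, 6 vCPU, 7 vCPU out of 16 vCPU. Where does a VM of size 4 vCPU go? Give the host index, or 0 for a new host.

4

Hosts with room: host 4 (6 vCPU), host 5 (7 vCPU).
The first with room is host 4.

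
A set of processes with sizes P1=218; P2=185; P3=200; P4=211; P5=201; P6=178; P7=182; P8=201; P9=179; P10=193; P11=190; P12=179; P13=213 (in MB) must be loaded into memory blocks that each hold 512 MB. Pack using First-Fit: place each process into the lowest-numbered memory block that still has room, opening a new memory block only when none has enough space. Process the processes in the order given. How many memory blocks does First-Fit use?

Put P1 (218 MB) in memory block 1; 294 MB remain.
Put P2 (185 MB) in memory block 1; 109 MB remain.
Put P3 (200 MB) in memory block 2; 312 MB remain.
Put P4 (211 MB) in memory block 2; 101 MB remain.
Put P5 (201 MB) in memory block 3; 311 MB remain.
Put P6 (178 MB) in memory block 3; 133 MB remain.
Put P7 (182 MB) in memory block 4; 330 MB remain.
Put P8 (201 MB) in memory block 4; 129 MB remain.
Put P9 (179 MB) in memory block 5; 333 MB remain.
Put P10 (193 MB) in memory block 5; 140 MB remain.
Put P11 (190 MB) in memory block 6; 322 MB remain.
Put P12 (179 MB) in memory block 6; 143 MB remain.
Put P13 (213 MB) in memory block 7; 299 MB remain.

7 memory blocks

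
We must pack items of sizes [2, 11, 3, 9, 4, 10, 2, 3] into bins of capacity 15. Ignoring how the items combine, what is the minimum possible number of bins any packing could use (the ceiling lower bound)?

3

Total size = 2 + 11 + 3 + 9 + 4 + 10 + 2 + 3 = 44.
⌈44 / 15⌉ = 3.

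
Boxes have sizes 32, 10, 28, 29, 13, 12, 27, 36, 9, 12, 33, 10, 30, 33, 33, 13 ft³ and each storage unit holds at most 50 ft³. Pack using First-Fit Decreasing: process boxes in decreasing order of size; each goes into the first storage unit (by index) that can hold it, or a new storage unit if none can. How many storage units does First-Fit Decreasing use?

Sorted descending: 36, 33, 33, 33, 32, 30, 29, 28, 27, 13, 13, 12, 12, 10, 10, 9.
storage unit 1: place 36 ft³, 14 ft³ left
storage unit 2: place 33 ft³, 17 ft³ left
storage unit 3: place 33 ft³, 17 ft³ left
storage unit 4: place 33 ft³, 17 ft³ left
storage unit 5: place 32 ft³, 18 ft³ left
storage unit 6: place 30 ft³, 20 ft³ left
storage unit 7: place 29 ft³, 21 ft³ left
storage unit 8: place 28 ft³, 22 ft³ left
storage unit 9: place 27 ft³, 23 ft³ left
storage unit 1: place 13 ft³, 1 ft³ left
storage unit 2: place 13 ft³, 4 ft³ left
storage unit 3: place 12 ft³, 5 ft³ left
storage unit 4: place 12 ft³, 5 ft³ left
storage unit 5: place 10 ft³, 8 ft³ left
storage unit 6: place 10 ft³, 10 ft³ left
storage unit 6: place 9 ft³, 1 ft³ left

9 storage units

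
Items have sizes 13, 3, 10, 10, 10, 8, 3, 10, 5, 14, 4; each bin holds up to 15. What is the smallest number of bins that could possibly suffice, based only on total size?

6 bins

Total size = 13 + 3 + 10 + 10 + 10 + 8 + 3 + 10 + 5 + 14 + 4 = 90.
⌈90 / 15⌉ = 6.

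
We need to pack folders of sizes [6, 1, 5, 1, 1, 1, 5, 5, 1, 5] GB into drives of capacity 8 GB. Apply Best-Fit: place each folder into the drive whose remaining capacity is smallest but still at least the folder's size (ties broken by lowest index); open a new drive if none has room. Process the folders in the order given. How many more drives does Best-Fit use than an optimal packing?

Best-Fit: [6,1,1] [5,1,1,1] [5] [5] [5] → 5 drives.
5 folders exceed 4 GB (half the capacity), and no two of those can share a drive, so at least 5 drives are needed.
So 5 is already optimal.

0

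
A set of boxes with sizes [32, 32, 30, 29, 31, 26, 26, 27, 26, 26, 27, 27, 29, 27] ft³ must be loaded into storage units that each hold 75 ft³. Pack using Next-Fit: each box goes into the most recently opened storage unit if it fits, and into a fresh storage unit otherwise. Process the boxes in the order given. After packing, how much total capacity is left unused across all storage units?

130

storage unit 1: place 32 ft³, 43 ft³ left
storage unit 1: place 32 ft³, 11 ft³ left
storage unit 2: place 30 ft³, 45 ft³ left
storage unit 2: place 29 ft³, 16 ft³ left
storage unit 3: place 31 ft³, 44 ft³ left
storage unit 3: place 26 ft³, 18 ft³ left
storage unit 4: place 26 ft³, 49 ft³ left
storage unit 4: place 27 ft³, 22 ft³ left
storage unit 5: place 26 ft³, 49 ft³ left
storage unit 5: place 26 ft³, 23 ft³ left
storage unit 6: place 27 ft³, 48 ft³ left
storage unit 6: place 27 ft³, 21 ft³ left
storage unit 7: place 29 ft³, 46 ft³ left
storage unit 7: place 27 ft³, 19 ft³ left
7 storage units × 75 ft³ = 525 ft³; used 395 ft³; unused 130 ft³.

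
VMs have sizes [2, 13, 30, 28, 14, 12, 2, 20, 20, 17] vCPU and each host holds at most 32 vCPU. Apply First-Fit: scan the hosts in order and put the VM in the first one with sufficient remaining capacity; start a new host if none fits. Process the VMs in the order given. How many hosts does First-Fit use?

6

host 1: place 2 vCPU, 30 vCPU left
host 1: place 13 vCPU, 17 vCPU left
host 2: place 30 vCPU, 2 vCPU left
host 3: place 28 vCPU, 4 vCPU left
host 1: place 14 vCPU, 3 vCPU left
host 4: place 12 vCPU, 20 vCPU left
host 1: place 2 vCPU, 1 vCPU left
host 4: place 20 vCPU, 0 vCPU left
host 5: place 20 vCPU, 12 vCPU left
host 6: place 17 vCPU, 15 vCPU left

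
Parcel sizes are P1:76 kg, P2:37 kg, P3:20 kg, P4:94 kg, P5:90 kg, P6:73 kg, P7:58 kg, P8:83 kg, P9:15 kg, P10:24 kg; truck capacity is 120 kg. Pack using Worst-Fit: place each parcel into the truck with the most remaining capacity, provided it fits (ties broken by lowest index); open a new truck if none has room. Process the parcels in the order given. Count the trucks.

6 trucks

truck 1: place P1 (76 kg), 44 kg left
truck 1: place P2 (37 kg), 7 kg left
truck 2: place P3 (20 kg), 100 kg left
truck 2: place P4 (94 kg), 6 kg left
truck 3: place P5 (90 kg), 30 kg left
truck 4: place P6 (73 kg), 47 kg left
truck 5: place P7 (58 kg), 62 kg left
truck 6: place P8 (83 kg), 37 kg left
truck 5: place P9 (15 kg), 47 kg left
truck 4: place P10 (24 kg), 23 kg left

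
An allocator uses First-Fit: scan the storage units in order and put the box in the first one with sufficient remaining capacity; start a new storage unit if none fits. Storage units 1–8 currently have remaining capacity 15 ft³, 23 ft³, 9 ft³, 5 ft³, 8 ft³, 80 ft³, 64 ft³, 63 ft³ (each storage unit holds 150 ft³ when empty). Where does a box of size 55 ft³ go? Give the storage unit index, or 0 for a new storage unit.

Storage units with room: storage unit 6 (80 ft³), storage unit 7 (64 ft³), storage unit 8 (63 ft³).
The first with room is storage unit 6.

6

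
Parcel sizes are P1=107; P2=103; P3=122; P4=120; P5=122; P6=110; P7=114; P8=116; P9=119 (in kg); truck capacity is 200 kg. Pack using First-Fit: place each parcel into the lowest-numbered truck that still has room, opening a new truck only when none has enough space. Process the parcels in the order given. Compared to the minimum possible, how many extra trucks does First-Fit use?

First-Fit: [107] [103] [122] [120] [122] [110] [114] [116] [119] → 9 trucks.
9 parcels exceed 100 kg (half the capacity), and no two of those can share a truck, so at least 9 trucks are needed.
So 9 is already optimal.

0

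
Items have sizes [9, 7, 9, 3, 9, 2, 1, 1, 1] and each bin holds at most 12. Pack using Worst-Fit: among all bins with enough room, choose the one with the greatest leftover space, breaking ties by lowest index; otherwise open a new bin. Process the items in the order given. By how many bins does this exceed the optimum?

Worst-Fit: [9,2] [7,3,1] [9,1] [9,1] → 4 bins.
Total size 42; any packing needs at least ⌈42/12⌉ = 4 bins.
So 4 is already optimal.

0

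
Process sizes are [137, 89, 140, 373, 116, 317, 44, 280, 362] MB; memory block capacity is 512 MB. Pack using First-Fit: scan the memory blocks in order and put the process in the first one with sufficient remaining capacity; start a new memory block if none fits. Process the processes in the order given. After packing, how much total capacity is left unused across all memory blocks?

memory block 1: place 137 MB, 375 MB left
memory block 1: place 89 MB, 286 MB left
memory block 1: place 140 MB, 146 MB left
memory block 2: place 373 MB, 139 MB left
memory block 1: place 116 MB, 30 MB left
memory block 3: place 317 MB, 195 MB left
memory block 2: place 44 MB, 95 MB left
memory block 4: place 280 MB, 232 MB left
memory block 5: place 362 MB, 150 MB left
5 memory blocks × 512 MB = 2560 MB; used 1858 MB; unused 702 MB.

702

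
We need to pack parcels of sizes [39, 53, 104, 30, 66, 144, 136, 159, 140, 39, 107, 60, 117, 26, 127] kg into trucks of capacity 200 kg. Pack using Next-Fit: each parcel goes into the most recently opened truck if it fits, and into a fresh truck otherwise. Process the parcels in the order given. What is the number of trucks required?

9 trucks

truck 1: place 39 kg, 161 kg left
truck 1: place 53 kg, 108 kg left
truck 1: place 104 kg, 4 kg left
truck 2: place 30 kg, 170 kg left
truck 2: place 66 kg, 104 kg left
truck 3: place 144 kg, 56 kg left
truck 4: place 136 kg, 64 kg left
truck 5: place 159 kg, 41 kg left
truck 6: place 140 kg, 60 kg left
truck 6: place 39 kg, 21 kg left
truck 7: place 107 kg, 93 kg left
truck 7: place 60 kg, 33 kg left
truck 8: place 117 kg, 83 kg left
truck 8: place 26 kg, 57 kg left
truck 9: place 127 kg, 73 kg left
Final trucks: [39,53,104] [30,66] [144] [136] [159] [140,39] [107,60] [117,26] [127].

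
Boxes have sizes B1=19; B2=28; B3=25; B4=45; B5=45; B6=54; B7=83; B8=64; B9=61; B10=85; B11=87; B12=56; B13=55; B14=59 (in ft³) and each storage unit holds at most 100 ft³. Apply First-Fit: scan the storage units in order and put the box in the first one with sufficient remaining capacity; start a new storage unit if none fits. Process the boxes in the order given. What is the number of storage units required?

Put B1 (19 ft³) in storage unit 1; 81 ft³ remain.
Put B2 (28 ft³) in storage unit 1; 53 ft³ remain.
Put B3 (25 ft³) in storage unit 1; 28 ft³ remain.
Put B4 (45 ft³) in storage unit 2; 55 ft³ remain.
Put B5 (45 ft³) in storage unit 2; 10 ft³ remain.
Put B6 (54 ft³) in storage unit 3; 46 ft³ remain.
Put B7 (83 ft³) in storage unit 4; 17 ft³ remain.
Put B8 (64 ft³) in storage unit 5; 36 ft³ remain.
Put B9 (61 ft³) in storage unit 6; 39 ft³ remain.
Put B10 (85 ft³) in storage unit 7; 15 ft³ remain.
Put B11 (87 ft³) in storage unit 8; 13 ft³ remain.
Put B12 (56 ft³) in storage unit 9; 44 ft³ remain.
Put B13 (55 ft³) in storage unit 10; 45 ft³ remain.
Put B14 (59 ft³) in storage unit 11; 41 ft³ remain.

11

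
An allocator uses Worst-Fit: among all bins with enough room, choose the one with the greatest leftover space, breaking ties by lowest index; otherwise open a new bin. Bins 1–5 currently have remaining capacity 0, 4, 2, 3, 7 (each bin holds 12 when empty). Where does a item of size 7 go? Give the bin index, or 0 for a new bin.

Bins with room: bin 5 (7).
Most room is bin 5 with 7 free.

5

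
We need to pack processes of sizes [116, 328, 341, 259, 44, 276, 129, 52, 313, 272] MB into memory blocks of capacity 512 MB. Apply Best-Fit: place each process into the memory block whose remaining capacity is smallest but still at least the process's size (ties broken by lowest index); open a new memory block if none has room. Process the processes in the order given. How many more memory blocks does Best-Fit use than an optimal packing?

0

Best-Fit: [116,328,44] [341,129] [259] [276,52] [313] [272] → 6 memory blocks.
6 processes exceed 256 MB (half the capacity), and no two of those can share a memory block, so at least 6 memory blocks are needed.
So 6 is already optimal.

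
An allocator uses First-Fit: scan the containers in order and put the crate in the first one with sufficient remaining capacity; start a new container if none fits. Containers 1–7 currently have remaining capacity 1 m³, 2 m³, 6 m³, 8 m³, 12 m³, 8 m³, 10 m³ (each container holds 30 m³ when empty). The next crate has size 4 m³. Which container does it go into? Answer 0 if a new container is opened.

3

Containers with room: container 3 (6 m³), container 4 (8 m³), container 5 (12 m³), container 6 (8 m³), container 7 (10 m³).
The first with room is container 3.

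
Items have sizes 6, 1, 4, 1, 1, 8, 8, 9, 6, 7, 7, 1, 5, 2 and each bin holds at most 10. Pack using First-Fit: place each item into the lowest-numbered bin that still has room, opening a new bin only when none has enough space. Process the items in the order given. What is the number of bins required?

8 bins

Put 6 in bin 1; 4 remain.
Put 1 in bin 1; 3 remain.
Put 4 in bin 2; 6 remain.
Put 1 in bin 1; 2 remain.
Put 1 in bin 1; 1 remain.
Put 8 in bin 3; 2 remain.
Put 8 in bin 4; 2 remain.
Put 9 in bin 5; 1 remain.
Put 6 in bin 2; 0 remain.
Put 7 in bin 6; 3 remain.
Put 7 in bin 7; 3 remain.
Put 1 in bin 1; 0 remain.
Put 5 in bin 8; 5 remain.
Put 2 in bin 3; 0 remain.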